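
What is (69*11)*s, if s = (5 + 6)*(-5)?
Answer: -41745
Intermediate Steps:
s = -55 (s = 11*(-5) = -55)
(69*11)*s = (69*11)*(-55) = 759*(-55) = -41745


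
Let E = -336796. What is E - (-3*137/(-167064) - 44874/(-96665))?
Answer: -1813002499000337/5383080520 ≈ -3.3680e+5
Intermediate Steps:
E - (-3*137/(-167064) - 44874/(-96665)) = -336796 - (-3*137/(-167064) - 44874/(-96665)) = -336796 - (-411*(-1/167064) - 44874*(-1/96665)) = -336796 - (137/55688 + 44874/96665) = -336796 - 1*2512186417/5383080520 = -336796 - 2512186417/5383080520 = -1813002499000337/5383080520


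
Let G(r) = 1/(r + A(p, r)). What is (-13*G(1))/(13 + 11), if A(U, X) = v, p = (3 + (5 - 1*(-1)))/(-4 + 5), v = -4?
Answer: 13/72 ≈ 0.18056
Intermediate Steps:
p = 9 (p = (3 + (5 + 1))/1 = (3 + 6)*1 = 9*1 = 9)
A(U, X) = -4
G(r) = 1/(-4 + r) (G(r) = 1/(r - 4) = 1/(-4 + r))
(-13*G(1))/(13 + 11) = (-13/(-4 + 1))/(13 + 11) = -13/(-3)/24 = -13*(-⅓)*(1/24) = (13/3)*(1/24) = 13/72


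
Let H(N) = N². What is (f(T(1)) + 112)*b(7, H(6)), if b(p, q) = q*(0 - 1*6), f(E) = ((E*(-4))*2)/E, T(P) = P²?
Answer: -22464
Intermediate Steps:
f(E) = -8 (f(E) = (-4*E*2)/E = (-8*E)/E = -8)
b(p, q) = -6*q (b(p, q) = q*(0 - 6) = q*(-6) = -6*q)
(f(T(1)) + 112)*b(7, H(6)) = (-8 + 112)*(-6*6²) = 104*(-6*36) = 104*(-216) = -22464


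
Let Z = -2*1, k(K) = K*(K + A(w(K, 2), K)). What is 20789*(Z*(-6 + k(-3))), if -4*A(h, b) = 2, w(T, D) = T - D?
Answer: -187101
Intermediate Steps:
A(h, b) = -1/2 (A(h, b) = -1/4*2 = -1/2)
k(K) = K*(-1/2 + K) (k(K) = K*(K - 1/2) = K*(-1/2 + K))
Z = -2
20789*(Z*(-6 + k(-3))) = 20789*(-2*(-6 - 3*(-1/2 - 3))) = 20789*(-2*(-6 - 3*(-7/2))) = 20789*(-2*(-6 + 21/2)) = 20789*(-2*9/2) = 20789*(-9) = -187101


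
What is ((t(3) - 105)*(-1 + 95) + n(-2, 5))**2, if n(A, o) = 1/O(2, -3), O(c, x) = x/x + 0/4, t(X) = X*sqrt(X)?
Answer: 97635733 - 5566116*sqrt(3) ≈ 8.7995e+7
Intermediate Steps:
t(X) = X**(3/2)
O(c, x) = 1 (O(c, x) = 1 + 0*(1/4) = 1 + 0 = 1)
n(A, o) = 1 (n(A, o) = 1/1 = 1)
((t(3) - 105)*(-1 + 95) + n(-2, 5))**2 = ((3**(3/2) - 105)*(-1 + 95) + 1)**2 = ((3*sqrt(3) - 105)*94 + 1)**2 = ((-105 + 3*sqrt(3))*94 + 1)**2 = ((-9870 + 282*sqrt(3)) + 1)**2 = (-9869 + 282*sqrt(3))**2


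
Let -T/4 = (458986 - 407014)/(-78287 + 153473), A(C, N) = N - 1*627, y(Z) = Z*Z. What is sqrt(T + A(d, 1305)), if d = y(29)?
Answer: sqrt(106029427470)/12531 ≈ 25.985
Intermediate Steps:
y(Z) = Z**2
d = 841 (d = 29**2 = 841)
A(C, N) = -627 + N (A(C, N) = N - 627 = -627 + N)
T = -34648/12531 (T = -4*(458986 - 407014)/(-78287 + 153473) = -207888/75186 = -4*8662/12531 = -34648/12531 ≈ -2.7650)
sqrt(T + A(d, 1305)) = sqrt(-34648/12531 + (-627 + 1305)) = sqrt(-34648/12531 + 678) = sqrt(8461370/12531) = sqrt(106029427470)/12531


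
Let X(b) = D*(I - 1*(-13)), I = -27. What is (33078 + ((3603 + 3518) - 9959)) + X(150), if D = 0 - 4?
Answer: 30296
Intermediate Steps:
D = -4
X(b) = 56 (X(b) = -4*(-27 - 1*(-13)) = -4*(-27 + 13) = -4*(-14) = 56)
(33078 + ((3603 + 3518) - 9959)) + X(150) = (33078 + ((3603 + 3518) - 9959)) + 56 = (33078 + (7121 - 9959)) + 56 = (33078 - 2838) + 56 = 30240 + 56 = 30296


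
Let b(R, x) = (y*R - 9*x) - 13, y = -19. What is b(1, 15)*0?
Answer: 0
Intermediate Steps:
b(R, x) = -13 - 19*R - 9*x (b(R, x) = (-19*R - 9*x) - 13 = -13 - 19*R - 9*x)
b(1, 15)*0 = (-13 - 19*1 - 9*15)*0 = (-13 - 19 - 135)*0 = -167*0 = 0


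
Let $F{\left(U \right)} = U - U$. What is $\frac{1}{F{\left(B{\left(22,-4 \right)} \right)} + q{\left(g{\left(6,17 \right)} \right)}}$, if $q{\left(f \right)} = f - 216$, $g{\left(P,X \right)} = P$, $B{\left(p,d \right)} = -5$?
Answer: $- \frac{1}{210} \approx -0.0047619$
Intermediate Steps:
$q{\left(f \right)} = -216 + f$
$F{\left(U \right)} = 0$
$\frac{1}{F{\left(B{\left(22,-4 \right)} \right)} + q{\left(g{\left(6,17 \right)} \right)}} = \frac{1}{0 + \left(-216 + 6\right)} = \frac{1}{0 - 210} = \frac{1}{-210} = - \frac{1}{210}$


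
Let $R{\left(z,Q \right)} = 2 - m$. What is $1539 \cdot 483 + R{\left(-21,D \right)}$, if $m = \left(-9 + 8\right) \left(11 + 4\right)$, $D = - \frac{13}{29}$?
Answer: $743354$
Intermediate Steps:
$D = - \frac{13}{29}$ ($D = \left(-13\right) \frac{1}{29} = - \frac{13}{29} \approx -0.44828$)
$m = -15$ ($m = \left(-1\right) 15 = -15$)
$R{\left(z,Q \right)} = 17$ ($R{\left(z,Q \right)} = 2 - -15 = 2 + 15 = 17$)
$1539 \cdot 483 + R{\left(-21,D \right)} = 1539 \cdot 483 + 17 = 743337 + 17 = 743354$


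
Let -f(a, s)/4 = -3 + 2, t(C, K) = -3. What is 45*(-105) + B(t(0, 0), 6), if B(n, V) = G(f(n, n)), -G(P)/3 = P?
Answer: -4737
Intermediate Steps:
f(a, s) = 4 (f(a, s) = -4*(-3 + 2) = -4*(-1) = 4)
G(P) = -3*P
B(n, V) = -12 (B(n, V) = -3*4 = -12)
45*(-105) + B(t(0, 0), 6) = 45*(-105) - 12 = -4725 - 12 = -4737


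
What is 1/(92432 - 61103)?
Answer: 1/31329 ≈ 3.1919e-5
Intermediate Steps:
1/(92432 - 61103) = 1/31329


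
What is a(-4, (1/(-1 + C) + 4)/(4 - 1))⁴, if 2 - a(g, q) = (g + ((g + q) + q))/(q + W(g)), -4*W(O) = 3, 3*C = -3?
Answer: 37015056/625 ≈ 59224.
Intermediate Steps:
C = -1 (C = (⅓)*(-3) = -1)
W(O) = -¾ (W(O) = -¼*3 = -¾)
a(g, q) = 2 - (2*g + 2*q)/(-¾ + q) (a(g, q) = 2 - (g + ((g + q) + q))/(q - ¾) = 2 - (g + (g + 2*q))/(-¾ + q) = 2 - (2*g + 2*q)/(-¾ + q))
a(-4, (1/(-1 + C) + 4)/(4 - 1))⁴ = (2*(-3 - 4*(-4))/(-3 + 4*((1/(-1 - 1) + 4)/(4 - 1))))⁴ = (2*(-3 + 16)/(-3 + 4*((1/(-2) + 4)/3)))⁴ = (2*13/(-3 + 4*((-½ + 4)*(⅓))))⁴ = (2*13/(-3 + 4*((7/2)*(⅓))))⁴ = (2*13/(-3 + 4*(7/6)))⁴ = (2*13/(-3 + 14/3))⁴ = (2*13/(5/3))⁴ = (2*(⅗)*13)⁴ = (78/5)⁴ = 37015056/625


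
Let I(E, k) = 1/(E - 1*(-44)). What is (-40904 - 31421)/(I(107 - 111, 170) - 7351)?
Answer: 2893000/294039 ≈ 9.8388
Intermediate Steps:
I(E, k) = 1/(44 + E) (I(E, k) = 1/(E + 44) = 1/(44 + E))
(-40904 - 31421)/(I(107 - 111, 170) - 7351) = (-40904 - 31421)/(1/(44 + (107 - 111)) - 7351) = -72325/(1/(44 - 4) - 7351) = -72325/(1/40 - 7351) = -72325/(-294039/40) = -72325*(-40/294039) = 2893000/294039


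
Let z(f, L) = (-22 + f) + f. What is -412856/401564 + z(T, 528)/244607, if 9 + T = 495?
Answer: -25151495448/24556341337 ≈ -1.0242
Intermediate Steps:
T = 486 (T = -9 + 495 = 486)
z(f, L) = -22 + 2*f
-412856/401564 + z(T, 528)/244607 = -412856/401564 + (-22 + 2*486)/244607 = -412856*1/401564 + (-22 + 972)*(1/244607) = -103214/100391 + 950*(1/244607) = -103214/100391 + 950/244607 = -25151495448/24556341337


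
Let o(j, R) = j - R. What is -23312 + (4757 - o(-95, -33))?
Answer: -18493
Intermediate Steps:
-23312 + (4757 - o(-95, -33)) = -23312 + (4757 - (-95 - 1*(-33))) = -23312 + (4757 - (-95 + 33)) = -23312 + (4757 - 1*(-62)) = -23312 + (4757 + 62) = -23312 + 4819 = -18493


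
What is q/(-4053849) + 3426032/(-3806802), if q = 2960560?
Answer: -4193147021048/2572033413483 ≈ -1.6303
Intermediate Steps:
q/(-4053849) + 3426032/(-3806802) = 2960560/(-4053849) + 3426032/(-3806802) = 2960560*(-1/4053849) + 3426032*(-1/3806802) = -2960560/4053849 - 1713016/1903401 = -4193147021048/2572033413483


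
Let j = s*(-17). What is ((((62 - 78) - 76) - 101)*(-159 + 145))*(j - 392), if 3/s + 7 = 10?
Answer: -1105118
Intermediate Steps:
s = 1 (s = 3/(-7 + 10) = 3/3 = 3*(⅓) = 1)
j = -17 (j = 1*(-17) = -17)
((((62 - 78) - 76) - 101)*(-159 + 145))*(j - 392) = ((((62 - 78) - 76) - 101)*(-159 + 145))*(-17 - 392) = (((-16 - 76) - 101)*(-14))*(-409) = ((-92 - 101)*(-14))*(-409) = -193*(-14)*(-409) = 2702*(-409) = -1105118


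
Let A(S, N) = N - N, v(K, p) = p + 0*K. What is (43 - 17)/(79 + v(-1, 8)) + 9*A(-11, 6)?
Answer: 26/87 ≈ 0.29885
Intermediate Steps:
v(K, p) = p (v(K, p) = p + 0 = p)
A(S, N) = 0
(43 - 17)/(79 + v(-1, 8)) + 9*A(-11, 6) = (43 - 17)/(79 + 8) + 9*0 = 26/87 + 0 = 26/87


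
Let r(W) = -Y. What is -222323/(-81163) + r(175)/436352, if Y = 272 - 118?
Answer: 6928470471/2529688384 ≈ 2.7389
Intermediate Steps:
Y = 154
r(W) = -154 (r(W) = -1*154 = -154)
-222323/(-81163) + r(175)/436352 = -222323/(-81163) - 154/436352 = -222323*(-1/81163) - 154*1/436352 = 222323/81163 - 11/31168 = 6928470471/2529688384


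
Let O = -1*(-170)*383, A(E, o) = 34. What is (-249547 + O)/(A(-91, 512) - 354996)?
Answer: 184437/354962 ≈ 0.51960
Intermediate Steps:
O = 65110 (O = 170*383 = 65110)
(-249547 + O)/(A(-91, 512) - 354996) = (-249547 + 65110)/(34 - 354996) = -184437/(-354962) = -184437*(-1/354962) = 184437/354962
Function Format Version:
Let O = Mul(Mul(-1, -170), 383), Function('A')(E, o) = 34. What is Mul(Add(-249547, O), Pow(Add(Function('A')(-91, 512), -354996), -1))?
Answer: Rational(184437, 354962) ≈ 0.51960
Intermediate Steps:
O = 65110 (O = Mul(170, 383) = 65110)
Mul(Add(-249547, O), Pow(Add(Function('A')(-91, 512), -354996), -1)) = Mul(Add(-249547, 65110), Pow(Add(34, -354996), -1)) = Mul(-184437, Pow(-354962, -1)) = Mul(-184437, Rational(-1, 354962)) = Rational(184437, 354962)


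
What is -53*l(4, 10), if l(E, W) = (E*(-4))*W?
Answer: 8480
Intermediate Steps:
l(E, W) = -4*E*W (l(E, W) = (-4*E)*W = -4*E*W)
-53*l(4, 10) = -(-212)*4*10 = -53*(-160) = 8480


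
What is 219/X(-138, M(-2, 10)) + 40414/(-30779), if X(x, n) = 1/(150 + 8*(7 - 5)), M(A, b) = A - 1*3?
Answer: 1118899352/30779 ≈ 36353.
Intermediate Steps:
M(A, b) = -3 + A (M(A, b) = A - 3 = -3 + A)
X(x, n) = 1/166 (X(x, n) = 1/(150 + 8*2) = 1/(150 + 16) = 1/166)
219/X(-138, M(-2, 10)) + 40414/(-30779) = 219/(1/166) + 40414/(-30779) = 219*166 + 40414*(-1/30779) = 36354 - 40414/30779 = 1118899352/30779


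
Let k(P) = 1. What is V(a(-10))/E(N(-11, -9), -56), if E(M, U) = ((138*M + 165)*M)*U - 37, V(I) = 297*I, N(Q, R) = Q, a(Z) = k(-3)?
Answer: -297/833485 ≈ -0.00035634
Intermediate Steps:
a(Z) = 1
E(M, U) = -37 + M*U*(165 + 138*M) (E(M, U) = ((165 + 138*M)*M)*U - 37 = (M*(165 + 138*M))*U - 37 = M*U*(165 + 138*M) - 37 = -37 + M*U*(165 + 138*M))
V(a(-10))/E(N(-11, -9), -56) = (297*1)/(-37 + 138*(-56)*(-11)² + 165*(-11)*(-56)) = 297/(-37 + 138*(-56)*121 + 101640) = 297/(-37 - 935088 + 101640) = 297/(-833485) = 297*(-1/833485) = -297/833485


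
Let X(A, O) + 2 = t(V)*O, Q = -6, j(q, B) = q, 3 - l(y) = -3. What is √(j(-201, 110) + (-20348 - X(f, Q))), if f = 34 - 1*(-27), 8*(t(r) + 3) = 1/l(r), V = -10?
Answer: 23*I*√622/4 ≈ 143.4*I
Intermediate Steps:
l(y) = 6 (l(y) = 3 - 1*(-3) = 3 + 3 = 6)
t(r) = -143/48 (t(r) = -3 + (⅛)/6 = -3 + (⅛)*(⅙) = -3 + 1/48 = -143/48)
f = 61 (f = 34 + 27 = 61)
X(A, O) = -2 - 143*O/48
√(j(-201, 110) + (-20348 - X(f, Q))) = √(-201 + (-20348 - (-2 - 143/48*(-6)))) = √(-201 + (-20348 - (-2 + 143/8))) = √(-201 + (-20348 - 1*127/8)) = √(-201 + (-20348 - 127/8)) = √(-201 - 162911/8) = √(-164519/8) = 23*I*√622/4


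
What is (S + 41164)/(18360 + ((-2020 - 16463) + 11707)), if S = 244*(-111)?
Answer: 220/181 ≈ 1.2155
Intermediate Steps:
S = -27084
(S + 41164)/(18360 + ((-2020 - 16463) + 11707)) = (-27084 + 41164)/(18360 + ((-2020 - 16463) + 11707)) = 14080/(18360 + (-18483 + 11707)) = 14080/(18360 - 6776) = 14080/11584 = 14080*(1/11584) = 220/181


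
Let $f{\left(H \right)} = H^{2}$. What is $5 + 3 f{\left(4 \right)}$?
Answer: $53$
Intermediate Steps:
$5 + 3 f{\left(4 \right)} = 5 + 3 \cdot 4^{2} = 5 + 3 \cdot 16 = 5 + 48 = 53$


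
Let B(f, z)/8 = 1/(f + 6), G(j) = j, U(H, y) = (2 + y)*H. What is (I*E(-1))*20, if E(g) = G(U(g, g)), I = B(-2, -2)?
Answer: -40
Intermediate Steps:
U(H, y) = H*(2 + y)
B(f, z) = 8/(6 + f) (B(f, z) = 8/(f + 6) = 8/(6 + f))
I = 2 (I = 8/(6 - 2) = 8/4 = 8*(1/4) = 2)
E(g) = g*(2 + g)
(I*E(-1))*20 = (2*(-(2 - 1)))*20 = (2*(-1*1))*20 = (2*(-1))*20 = -2*20 = -40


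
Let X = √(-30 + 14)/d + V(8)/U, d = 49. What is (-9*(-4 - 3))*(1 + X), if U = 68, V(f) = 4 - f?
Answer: 1008/17 + 36*I/7 ≈ 59.294 + 5.1429*I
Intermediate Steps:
X = -1/17 + 4*I/49 (X = √(-30 + 14)/49 + (4 - 1*8)/68 = √(-16)*(1/49) + (4 - 8)*(1/68) = (4*I)*(1/49) - 4*1/68 = 4*I/49 - 1/17 = -1/17 + 4*I/49 ≈ -0.058824 + 0.081633*I)
(-9*(-4 - 3))*(1 + X) = (-9*(-4 - 3))*(1 + (-1/17 + 4*I/49)) = (-9*(-7))*(16/17 + 4*I/49) = 63*(16/17 + 4*I/49) = 1008/17 + 36*I/7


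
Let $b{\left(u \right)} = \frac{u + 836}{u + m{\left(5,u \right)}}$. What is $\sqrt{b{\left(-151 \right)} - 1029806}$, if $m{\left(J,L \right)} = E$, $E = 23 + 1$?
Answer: $\frac{21 i \sqrt{37664009}}{127} \approx 1014.8 i$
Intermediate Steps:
$E = 24$
$m{\left(J,L \right)} = 24$
$b{\left(u \right)} = \frac{836 + u}{24 + u}$ ($b{\left(u \right)} = \frac{u + 836}{u + 24} = \frac{836 + u}{24 + u}$)
$\sqrt{b{\left(-151 \right)} - 1029806} = \sqrt{\frac{836 - 151}{24 - 151} - 1029806} = \sqrt{\frac{1}{-127} \cdot 685 - 1029806} = \sqrt{\left(- \frac{1}{127}\right) 685 - 1029806} = \sqrt{- \frac{685}{127} - 1029806} = \sqrt{- \frac{130786047}{127}} = \frac{21 i \sqrt{37664009}}{127}$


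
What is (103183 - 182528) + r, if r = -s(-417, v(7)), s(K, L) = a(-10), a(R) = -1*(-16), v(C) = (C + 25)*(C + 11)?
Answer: -79361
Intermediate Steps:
v(C) = (11 + C)*(25 + C) (v(C) = (25 + C)*(11 + C) = (11 + C)*(25 + C))
a(R) = 16
s(K, L) = 16
r = -16 (r = -1*16 = -16)
(103183 - 182528) + r = (103183 - 182528) - 16 = -79345 - 16 = -79361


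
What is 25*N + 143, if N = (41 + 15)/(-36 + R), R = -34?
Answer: 123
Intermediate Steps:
N = -⅘ (N = (41 + 15)/(-36 - 34) = 56/(-70) = 56*(-1/70) = -⅘ ≈ -0.80000)
25*N + 143 = 25*(-⅘) + 143 = -20 + 143 = 123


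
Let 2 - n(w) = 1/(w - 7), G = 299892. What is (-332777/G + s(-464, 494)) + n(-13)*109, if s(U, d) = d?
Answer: 268530923/374865 ≈ 716.34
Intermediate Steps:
n(w) = 2 - 1/(-7 + w) (n(w) = 2 - 1/(w - 7) = 2 - 1/(-7 + w))
(-332777/G + s(-464, 494)) + n(-13)*109 = (-332777/299892 + 494) + ((-15 + 2*(-13))/(-7 - 13))*109 = (-332777*1/299892 + 494) + ((-15 - 26)/(-20))*109 = (-332777/299892 + 494) - 1/20*(-41)*109 = 147813871/299892 + (41/20)*109 = 147813871/299892 + 4469/20 = 268530923/374865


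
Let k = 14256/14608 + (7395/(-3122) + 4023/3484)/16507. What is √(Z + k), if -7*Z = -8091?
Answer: √16057031283962586420139758849/3725609200222 ≈ 34.012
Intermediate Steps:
Z = 8091/7 (Z = -⅐*(-8091) = 8091/7 ≈ 1155.9)
k = 7271122987587/7451218400444 (k = 14256*(1/14608) + (7395*(-1/3122) + 4023*(1/3484))*(1/16507) = 81/83 + (-7395/3122 + 4023/3484)*(1/16507) = 81/83 - 6602187/5438524*1/16507 = 81/83 - 6602187/89773715668 = 7271122987587/7451218400444 ≈ 0.97583)
√(Z + k) = √(8091/7 + 7271122987587/7451218400444) = √(8619815134129359/7451218400444) = √16057031283962586420139758849/3725609200222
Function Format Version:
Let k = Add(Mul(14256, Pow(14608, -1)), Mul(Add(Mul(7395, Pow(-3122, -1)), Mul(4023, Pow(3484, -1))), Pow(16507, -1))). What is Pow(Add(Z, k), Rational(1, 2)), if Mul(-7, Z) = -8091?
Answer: Mul(Rational(1, 3725609200222), Pow(16057031283962586420139758849, Rational(1, 2))) ≈ 34.012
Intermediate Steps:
Z = Rational(8091, 7) (Z = Mul(Rational(-1, 7), -8091) = Rational(8091, 7) ≈ 1155.9)
k = Rational(7271122987587, 7451218400444) (k = Add(Mul(14256, Rational(1, 14608)), Mul(Add(Mul(7395, Rational(-1, 3122)), Mul(4023, Rational(1, 3484))), Rational(1, 16507))) = Add(Rational(81, 83), Mul(Add(Rational(-7395, 3122), Rational(4023, 3484)), Rational(1, 16507))) = Add(Rational(81, 83), Mul(Rational(-6602187, 5438524), Rational(1, 16507))) = Add(Rational(81, 83), Rational(-6602187, 89773715668)) = Rational(7271122987587, 7451218400444) ≈ 0.97583)
Pow(Add(Z, k), Rational(1, 2)) = Pow(Add(Rational(8091, 7), Rational(7271122987587, 7451218400444)), Rational(1, 2)) = Pow(Rational(8619815134129359, 7451218400444), Rational(1, 2)) = Mul(Rational(1, 3725609200222), Pow(16057031283962586420139758849, Rational(1, 2)))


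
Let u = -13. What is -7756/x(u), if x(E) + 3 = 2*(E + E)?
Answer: 7756/55 ≈ 141.02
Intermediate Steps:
x(E) = -3 + 4*E (x(E) = -3 + 2*(E + E) = -3 + 2*(2*E) = -3 + 4*E)
-7756/x(u) = -7756/(-3 + 4*(-13)) = -7756/(-3 - 52) = -7756/(-55) = -7756*(-1/55) = 7756/55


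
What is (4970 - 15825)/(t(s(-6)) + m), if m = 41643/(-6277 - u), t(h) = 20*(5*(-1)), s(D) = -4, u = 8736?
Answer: 162966115/1542943 ≈ 105.62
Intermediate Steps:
t(h) = -100 (t(h) = 20*(-5) = -100)
m = -41643/15013 (m = 41643/(-6277 - 1*8736) = 41643/(-6277 - 8736) = 41643/(-15013) = 41643*(-1/15013) = -41643/15013 ≈ -2.7738)
(4970 - 15825)/(t(s(-6)) + m) = (4970 - 15825)/(-100 - 41643/15013) = -10855/(-1542943/15013) = -10855*(-15013/1542943) = 162966115/1542943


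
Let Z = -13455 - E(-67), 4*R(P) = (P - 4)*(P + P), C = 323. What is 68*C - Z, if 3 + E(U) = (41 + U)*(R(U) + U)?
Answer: -24683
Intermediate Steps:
R(P) = P*(-4 + P)/2 (R(P) = ((P - 4)*(P + P))/4 = ((-4 + P)*(2*P))/4 = (2*P*(-4 + P))/4 = P*(-4 + P)/2)
E(U) = -3 + (41 + U)*(U + U*(-4 + U)/2) (E(U) = -3 + (41 + U)*(U*(-4 + U)/2 + U) = -3 + (41 + U)*(U + U*(-4 + U)/2))
Z = 46647 (Z = -13455 - (-3 + (½)*(-67)³ - 41*(-67) + (39/2)*(-67)²) = -13455 - (-3 + (½)*(-300763) + 2747 + (39/2)*4489) = -13455 - (-3 - 300763/2 + 2747 + 175071/2) = -13455 - 1*(-60102) = -13455 + 60102 = 46647)
68*C - Z = 68*323 - 1*46647 = 21964 - 46647 = -24683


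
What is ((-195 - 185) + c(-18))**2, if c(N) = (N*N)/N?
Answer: 158404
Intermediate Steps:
c(N) = N (c(N) = N**2/N = N)
((-195 - 185) + c(-18))**2 = ((-195 - 185) - 18)**2 = (-380 - 18)**2 = (-398)**2 = 158404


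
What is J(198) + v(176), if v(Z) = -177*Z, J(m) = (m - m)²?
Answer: -31152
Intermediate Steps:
J(m) = 0 (J(m) = 0² = 0)
J(198) + v(176) = 0 - 177*176 = 0 - 31152 = -31152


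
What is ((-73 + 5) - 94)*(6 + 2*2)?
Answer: -1620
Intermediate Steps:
((-73 + 5) - 94)*(6 + 2*2) = (-68 - 94)*(6 + 4) = -162*10 = -1620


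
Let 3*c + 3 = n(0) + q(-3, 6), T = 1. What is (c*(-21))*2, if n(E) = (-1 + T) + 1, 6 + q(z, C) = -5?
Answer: 182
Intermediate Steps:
q(z, C) = -11 (q(z, C) = -6 - 5 = -11)
n(E) = 1 (n(E) = (-1 + 1) + 1 = 0 + 1 = 1)
c = -13/3 (c = -1 + (1 - 11)/3 = -1 + (⅓)*(-10) = -1 - 10/3 = -13/3 ≈ -4.3333)
(c*(-21))*2 = -13/3*(-21)*2 = 91*2 = 182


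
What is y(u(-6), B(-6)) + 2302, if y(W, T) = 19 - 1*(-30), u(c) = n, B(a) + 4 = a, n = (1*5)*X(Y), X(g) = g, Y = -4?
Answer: 2351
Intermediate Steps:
n = -20 (n = (1*5)*(-4) = 5*(-4) = -20)
B(a) = -4 + a
u(c) = -20
y(W, T) = 49 (y(W, T) = 19 + 30 = 49)
y(u(-6), B(-6)) + 2302 = 49 + 2302 = 2351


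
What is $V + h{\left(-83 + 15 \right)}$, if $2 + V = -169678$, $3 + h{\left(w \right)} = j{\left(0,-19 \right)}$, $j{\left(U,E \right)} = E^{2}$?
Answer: $-169322$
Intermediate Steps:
$h{\left(w \right)} = 358$ ($h{\left(w \right)} = -3 + \left(-19\right)^{2} = -3 + 361 = 358$)
$V = -169680$ ($V = -2 - 169678 = -169680$)
$V + h{\left(-83 + 15 \right)} = -169680 + 358 = -169322$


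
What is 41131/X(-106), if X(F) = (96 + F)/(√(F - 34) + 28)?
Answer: -575834/5 - 41131*I*√35/5 ≈ -1.1517e+5 - 48667.0*I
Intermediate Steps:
X(F) = (96 + F)/(28 + √(-34 + F)) (X(F) = (96 + F)/(√(-34 + F) + 28) = (96 + F)/(28 + √(-34 + F)))
41131/X(-106) = 41131/(((96 - 106)/(28 + √(-34 - 106)))) = 41131/((-10/(28 + √(-140)))) = 41131/((-10/(28 + 2*I*√35))) = 41131*(-14/5 - I*√35/5) = -575834/5 - 41131*I*√35/5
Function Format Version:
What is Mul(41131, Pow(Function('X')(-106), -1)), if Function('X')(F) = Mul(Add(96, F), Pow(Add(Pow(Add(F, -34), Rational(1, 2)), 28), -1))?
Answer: Add(Rational(-575834, 5), Mul(Rational(-41131, 5), I, Pow(35, Rational(1, 2)))) ≈ Add(-1.1517e+5, Mul(-48667., I))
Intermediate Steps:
Function('X')(F) = Mul(Pow(Add(28, Pow(Add(-34, F), Rational(1, 2))), -1), Add(96, F)) (Function('X')(F) = Mul(Add(96, F), Pow(Add(Pow(Add(-34, F), Rational(1, 2)), 28), -1)) = Mul(Add(96, F), Pow(Add(28, Pow(Add(-34, F), Rational(1, 2))), -1)) = Mul(Pow(Add(28, Pow(Add(-34, F), Rational(1, 2))), -1), Add(96, F)))
Mul(41131, Pow(Function('X')(-106), -1)) = Mul(41131, Pow(Mul(Pow(Add(28, Pow(Add(-34, -106), Rational(1, 2))), -1), Add(96, -106)), -1)) = Mul(41131, Pow(Mul(Pow(Add(28, Pow(-140, Rational(1, 2))), -1), -10), -1)) = Mul(41131, Pow(Mul(Pow(Add(28, Mul(2, I, Pow(35, Rational(1, 2)))), -1), -10), -1)) = Mul(41131, Pow(Mul(-10, Pow(Add(28, Mul(2, I, Pow(35, Rational(1, 2)))), -1)), -1)) = Mul(41131, Add(Rational(-14, 5), Mul(Rational(-1, 5), I, Pow(35, Rational(1, 2))))) = Add(Rational(-575834, 5), Mul(Rational(-41131, 5), I, Pow(35, Rational(1, 2))))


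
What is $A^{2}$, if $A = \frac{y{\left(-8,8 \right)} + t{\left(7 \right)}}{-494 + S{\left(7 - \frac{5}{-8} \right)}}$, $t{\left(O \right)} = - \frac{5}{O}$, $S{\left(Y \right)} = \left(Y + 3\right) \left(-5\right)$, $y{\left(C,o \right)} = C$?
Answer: $\frac{238144}{938748321} \approx 0.00025368$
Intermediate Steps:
$S{\left(Y \right)} = -15 - 5 Y$ ($S{\left(Y \right)} = \left(3 + Y\right) \left(-5\right) = -15 - 5 Y$)
$A = \frac{488}{30639}$ ($A = \frac{-8 - \frac{5}{7}}{-494 - \left(15 + 5 \left(7 - \frac{5}{-8}\right)\right)} = \frac{-8 - \frac{5}{7}}{-494 - \left(15 + 5 \left(7 - 5 \left(- \frac{1}{8}\right)\right)\right)} = \frac{-8 - \frac{5}{7}}{-494 - \left(15 + 5 \left(7 - - \frac{5}{8}\right)\right)} = - \frac{61}{7 \left(-494 - \left(15 + 5 \left(7 + \frac{5}{8}\right)\right)\right)} = - \frac{61}{7 \left(-494 - \frac{425}{8}\right)} = - \frac{61}{7 \left(- \frac{4377}{8}\right)} = \left(- \frac{61}{7}\right) \left(- \frac{8}{4377}\right) = \frac{488}{30639} \approx 0.015927$)
$A^{2} = \left(\frac{488}{30639}\right)^{2} = \frac{238144}{938748321}$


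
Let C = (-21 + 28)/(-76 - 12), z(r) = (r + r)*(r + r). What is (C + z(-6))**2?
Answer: 160402225/7744 ≈ 20713.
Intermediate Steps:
z(r) = 4*r**2 (z(r) = (2*r)*(2*r) = 4*r**2)
C = -7/88 (C = 7/(-88) = 7*(-1/88) = -7/88 ≈ -0.079545)
(C + z(-6))**2 = (-7/88 + 4*(-6)**2)**2 = (-7/88 + 4*36)**2 = (-7/88 + 144)**2 = (12665/88)**2 = 160402225/7744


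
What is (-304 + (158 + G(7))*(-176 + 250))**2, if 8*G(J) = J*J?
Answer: 2243443225/16 ≈ 1.4022e+8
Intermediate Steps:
G(J) = J**2/8 (G(J) = (J*J)/8 = J**2/8)
(-304 + (158 + G(7))*(-176 + 250))**2 = (-304 + (158 + (1/8)*7**2)*(-176 + 250))**2 = (-304 + (158 + (1/8)*49)*74)**2 = (-304 + (158 + 49/8)*74)**2 = (-304 + (1313/8)*74)**2 = (-304 + 48581/4)**2 = (47365/4)**2 = 2243443225/16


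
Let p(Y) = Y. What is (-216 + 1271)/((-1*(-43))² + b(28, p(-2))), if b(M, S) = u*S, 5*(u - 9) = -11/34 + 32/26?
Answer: 1165775/2022854 ≈ 0.57630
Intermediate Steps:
u = 20291/2210 (u = 9 + (-11/34 + 32/26)/5 = 9 + (-11*1/34 + 32*(1/26))/5 = 9 + (-11/34 + 16/13)/5 = 9 + (⅕)*(401/442) = 9 + 401/2210 = 20291/2210 ≈ 9.1814)
b(M, S) = 20291*S/2210
(-216 + 1271)/((-1*(-43))² + b(28, p(-2))) = (-216 + 1271)/((-1*(-43))² + (20291/2210)*(-2)) = 1055/(43² - 20291/1105) = 1055/(1849 - 20291/1105) = 1055/(2022854/1105) = 1055*(1105/2022854) = 1165775/2022854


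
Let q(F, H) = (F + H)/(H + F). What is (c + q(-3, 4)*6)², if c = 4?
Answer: 100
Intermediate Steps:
q(F, H) = 1 (q(F, H) = (F + H)/(F + H) = 1)
(c + q(-3, 4)*6)² = (4 + 1*6)² = (4 + 6)² = 10² = 100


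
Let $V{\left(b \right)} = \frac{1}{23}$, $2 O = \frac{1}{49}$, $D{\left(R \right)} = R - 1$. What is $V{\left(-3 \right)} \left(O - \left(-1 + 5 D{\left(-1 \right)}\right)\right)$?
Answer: $\frac{1079}{2254} \approx 0.4787$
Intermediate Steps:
$D{\left(R \right)} = -1 + R$ ($D{\left(R \right)} = R - 1 = -1 + R$)
$O = \frac{1}{98}$ ($O = \frac{1}{2 \cdot 49} = \frac{1}{2} \cdot \frac{1}{49} = \frac{1}{98} \approx 0.010204$)
$V{\left(b \right)} = \frac{1}{23}$
$V{\left(-3 \right)} \left(O - \left(-1 + 5 D{\left(-1 \right)}\right)\right) = \frac{\frac{1}{98} - \left(-1 + 5 \left(-1 - 1\right)\right)}{23} = \frac{\frac{1}{98} + \left(1 - -10\right)}{23} = \frac{\frac{1}{98} + \left(1 + 10\right)}{23} = \frac{\frac{1}{98} + 11}{23} = \frac{1}{23} \cdot \frac{1079}{98} = \frac{1079}{2254}$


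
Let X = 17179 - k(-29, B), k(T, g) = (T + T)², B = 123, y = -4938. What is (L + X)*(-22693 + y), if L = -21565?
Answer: 214140250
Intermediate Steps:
k(T, g) = 4*T² (k(T, g) = (2*T)² = 4*T²)
X = 13815 (X = 17179 - 4*(-29)² = 17179 - 4*841 = 17179 - 1*3364 = 17179 - 3364 = 13815)
(L + X)*(-22693 + y) = (-21565 + 13815)*(-22693 - 4938) = -7750*(-27631) = 214140250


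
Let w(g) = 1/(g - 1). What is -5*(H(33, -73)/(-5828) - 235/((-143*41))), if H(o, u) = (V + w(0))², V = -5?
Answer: -1448140/8542391 ≈ -0.16952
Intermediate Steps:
w(g) = 1/(-1 + g)
H(o, u) = 36 (H(o, u) = (-5 + 1/(-1 + 0))² = (-5 + 1/(-1))² = (-5 - 1)² = (-6)² = 36)
-5*(H(33, -73)/(-5828) - 235/((-143*41))) = -5*(36/(-5828) - 235/((-143*41))) = -5*(36*(-1/5828) - 235/(-5863)) = -5*(-9/1457 - 235*(-1/5863)) = -5*(-9/1457 + 235/5863) = -5*289628/8542391 = -1448140/8542391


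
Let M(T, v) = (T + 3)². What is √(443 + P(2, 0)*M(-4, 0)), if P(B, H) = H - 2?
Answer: 21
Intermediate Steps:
M(T, v) = (3 + T)²
P(B, H) = -2 + H
√(443 + P(2, 0)*M(-4, 0)) = √(443 + (-2 + 0)*(3 - 4)²) = √(443 - 2*(-1)²) = √(443 - 2*1) = √(443 - 2) = √441 = 21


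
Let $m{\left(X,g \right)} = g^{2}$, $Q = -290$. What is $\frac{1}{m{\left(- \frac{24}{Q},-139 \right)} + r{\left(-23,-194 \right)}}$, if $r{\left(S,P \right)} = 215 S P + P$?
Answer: $\frac{1}{978457} \approx 1.022 \cdot 10^{-6}$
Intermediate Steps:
$r{\left(S,P \right)} = P + 215 P S$ ($r{\left(S,P \right)} = 215 P S + P = P + 215 P S$)
$\frac{1}{m{\left(- \frac{24}{Q},-139 \right)} + r{\left(-23,-194 \right)}} = \frac{1}{\left(-139\right)^{2} - 194 \left(1 + 215 \left(-23\right)\right)} = \frac{1}{19321 - 194 \left(1 - 4945\right)} = \frac{1}{19321 - -959136} = \frac{1}{19321 + 959136} = \frac{1}{978457}$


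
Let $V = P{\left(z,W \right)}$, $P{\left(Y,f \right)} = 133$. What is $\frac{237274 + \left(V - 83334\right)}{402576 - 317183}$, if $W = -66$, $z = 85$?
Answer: $\frac{154073}{85393} \approx 1.8043$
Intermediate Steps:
$V = 133$
$\frac{237274 + \left(V - 83334\right)}{402576 - 317183} = \frac{237274 + \left(133 - 83334\right)}{402576 - 317183} = \frac{237274 - 83201}{85393} = 154073 \cdot \frac{1}{85393} = \frac{154073}{85393}$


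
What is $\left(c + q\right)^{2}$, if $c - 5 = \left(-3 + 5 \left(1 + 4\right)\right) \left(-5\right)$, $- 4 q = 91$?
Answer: $\frac{261121}{16} \approx 16320.0$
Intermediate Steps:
$q = - \frac{91}{4}$ ($q = \left(- \frac{1}{4}\right) 91 = - \frac{91}{4} \approx -22.75$)
$c = -105$ ($c = 5 + \left(-3 + 5 \left(1 + 4\right)\right) \left(-5\right) = 5 + \left(-3 + 5 \cdot 5\right) \left(-5\right) = 5 + \left(-3 + 25\right) \left(-5\right) = 5 + 22 \left(-5\right) = 5 - 110 = -105$)
$\left(c + q\right)^{2} = \left(-105 - \frac{91}{4}\right)^{2} = \left(- \frac{511}{4}\right)^{2} = \frac{261121}{16}$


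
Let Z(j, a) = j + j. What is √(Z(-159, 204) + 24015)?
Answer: 3*√2633 ≈ 153.94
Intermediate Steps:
Z(j, a) = 2*j
√(Z(-159, 204) + 24015) = √(2*(-159) + 24015) = √(-318 + 24015) = √23697 = 3*√2633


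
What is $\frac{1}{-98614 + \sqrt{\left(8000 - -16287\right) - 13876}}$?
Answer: $- \frac{98614}{9724710585} - \frac{\sqrt{10411}}{9724710585} \approx -1.0151 \cdot 10^{-5}$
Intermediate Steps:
$\frac{1}{-98614 + \sqrt{\left(8000 - -16287\right) - 13876}} = \frac{1}{-98614 + \sqrt{\left(8000 + 16287\right) - 13876}} = \frac{1}{-98614 + \sqrt{24287 - 13876}} = \frac{1}{-98614 + \sqrt{10411}}$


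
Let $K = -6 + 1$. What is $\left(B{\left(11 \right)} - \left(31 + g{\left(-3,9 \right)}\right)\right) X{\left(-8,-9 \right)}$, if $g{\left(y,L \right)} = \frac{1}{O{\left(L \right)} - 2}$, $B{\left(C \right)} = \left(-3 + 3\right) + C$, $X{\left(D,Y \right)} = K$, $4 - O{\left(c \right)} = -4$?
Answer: $\frac{605}{6} \approx 100.83$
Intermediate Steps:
$O{\left(c \right)} = 8$ ($O{\left(c \right)} = 4 - -4 = 4 + 4 = 8$)
$K = -5$
$X{\left(D,Y \right)} = -5$
$B{\left(C \right)} = C$ ($B{\left(C \right)} = 0 + C = C$)
$g{\left(y,L \right)} = \frac{1}{6}$ ($g{\left(y,L \right)} = \frac{1}{8 - 2} = \frac{1}{6}$)
$\left(B{\left(11 \right)} - \left(31 + g{\left(-3,9 \right)}\right)\right) X{\left(-8,-9 \right)} = \left(11 - \frac{187}{6}\right) \left(-5\right) = \left(- \frac{121}{6}\right) \left(-5\right) = \frac{605}{6}$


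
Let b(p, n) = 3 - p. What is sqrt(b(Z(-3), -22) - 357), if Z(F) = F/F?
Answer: I*sqrt(355) ≈ 18.841*I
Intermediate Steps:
Z(F) = 1
sqrt(b(Z(-3), -22) - 357) = sqrt((3 - 1*1) - 357) = sqrt((3 - 1) - 357) = sqrt(2 - 357) = sqrt(-355) = I*sqrt(355)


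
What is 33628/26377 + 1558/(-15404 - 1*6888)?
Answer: 354270005/293998042 ≈ 1.2050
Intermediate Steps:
33628/26377 + 1558/(-15404 - 1*6888) = 33628*(1/26377) + 1558/(-15404 - 6888) = 33628/26377 + 1558/(-22292) = 33628/26377 + 1558*(-1/22292) = 33628/26377 - 779/11146 = 354270005/293998042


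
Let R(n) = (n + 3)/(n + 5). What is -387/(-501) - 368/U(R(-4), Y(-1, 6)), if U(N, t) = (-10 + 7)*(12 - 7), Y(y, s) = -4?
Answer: 63391/2505 ≈ 25.306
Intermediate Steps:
R(n) = (3 + n)/(5 + n)
U(N, t) = -15 (U(N, t) = -3*5 = -15)
-387/(-501) - 368/U(R(-4), Y(-1, 6)) = -387/(-501) - 368/(-15) = -387*(-1/501) - 368*(-1/15) = 129/167 + 368/15 = 63391/2505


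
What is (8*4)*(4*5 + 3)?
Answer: 736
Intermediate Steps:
(8*4)*(4*5 + 3) = 32*(20 + 3) = 32*23 = 736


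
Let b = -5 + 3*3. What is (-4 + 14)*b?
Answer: 40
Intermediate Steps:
b = 4 (b = -5 + 9 = 4)
(-4 + 14)*b = (-4 + 14)*4 = 10*4 = 40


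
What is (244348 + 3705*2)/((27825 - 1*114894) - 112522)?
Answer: -251758/199591 ≈ -1.2614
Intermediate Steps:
(244348 + 3705*2)/((27825 - 1*114894) - 112522) = (244348 + 7410)/((27825 - 114894) - 112522) = 251758/(-87069 - 112522) = 251758/(-199591) = 251758*(-1/199591) = -251758/199591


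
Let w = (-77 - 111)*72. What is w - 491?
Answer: -14027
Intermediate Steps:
w = -13536 (w = -188*72 = -13536)
w - 491 = -13536 - 491 = -14027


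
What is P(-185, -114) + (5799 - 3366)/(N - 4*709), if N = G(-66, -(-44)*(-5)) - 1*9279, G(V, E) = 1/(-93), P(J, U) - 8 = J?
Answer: -199651461/1126696 ≈ -177.20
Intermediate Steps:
P(J, U) = 8 + J
G(V, E) = -1/93
N = -862948/93 (N = -1/93 - 1*9279 = -1/93 - 9279 = -862948/93 ≈ -9279.0)
P(-185, -114) + (5799 - 3366)/(N - 4*709) = (8 - 185) + (5799 - 3366)/(-862948/93 - 4*709) = -177 + 2433/(-862948/93 - 2836) = -177 + 2433/(-1126696/93) = -177 + 2433*(-93/1126696) = -177 - 226269/1126696 = -199651461/1126696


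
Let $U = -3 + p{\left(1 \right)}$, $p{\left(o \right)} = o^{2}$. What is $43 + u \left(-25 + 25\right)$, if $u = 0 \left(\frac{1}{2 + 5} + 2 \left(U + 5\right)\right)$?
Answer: $43$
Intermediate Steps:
$U = -2$ ($U = -3 + 1^{2} = -3 + 1 = -2$)
$u = 0$ ($u = 0 \left(\frac{1}{2 + 5} + 2 \left(-2 + 5\right)\right) = 0 \left(\frac{1}{7} + 2 \cdot 3\right) = 0 \left(\frac{1}{7} + 6\right) = 0 \cdot \frac{43}{7} = 0$)
$43 + u \left(-25 + 25\right) = 43 + 0 \left(-25 + 25\right) = 43 + 0 \cdot 0 = 43 + 0 = 43$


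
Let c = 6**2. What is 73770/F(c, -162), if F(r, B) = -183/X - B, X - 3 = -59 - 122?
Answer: 4377020/9673 ≈ 452.50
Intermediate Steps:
X = -178 (X = 3 + (-59 - 122) = 3 - 181 = -178)
c = 36
F(r, B) = 183/178 - B (F(r, B) = -183/(-178) - B = -183*(-1/178) - B = 183/178 - B)
73770/F(c, -162) = 73770/(183/178 - 1*(-162)) = 73770/(183/178 + 162) = 73770/(29019/178) = 73770*(178/29019) = 4377020/9673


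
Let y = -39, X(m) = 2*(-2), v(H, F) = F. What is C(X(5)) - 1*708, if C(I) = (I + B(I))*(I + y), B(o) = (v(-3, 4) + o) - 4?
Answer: -364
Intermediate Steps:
B(o) = o (B(o) = (4 + o) - 4 = o)
X(m) = -4
C(I) = 2*I*(-39 + I) (C(I) = (I + I)*(I - 39) = (2*I)*(-39 + I) = 2*I*(-39 + I))
C(X(5)) - 1*708 = 2*(-4)*(-39 - 4) - 1*708 = 2*(-4)*(-43) - 708 = 344 - 708 = -364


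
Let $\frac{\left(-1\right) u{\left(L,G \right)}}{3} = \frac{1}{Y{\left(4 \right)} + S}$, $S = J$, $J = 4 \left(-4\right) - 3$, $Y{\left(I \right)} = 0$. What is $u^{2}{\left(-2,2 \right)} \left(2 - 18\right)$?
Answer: $- \frac{144}{361} \approx -0.39889$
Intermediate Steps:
$J = -19$ ($J = -16 - 3 = -19$)
$S = -19$
$u{\left(L,G \right)} = \frac{3}{19}$ ($u{\left(L,G \right)} = - \frac{3}{0 - 19} = - \frac{3}{-19} = \left(-3\right) \left(- \frac{1}{19}\right) = \frac{3}{19}$)
$u^{2}{\left(-2,2 \right)} \left(2 - 18\right) = \left(\frac{3}{19}\right)^{2} \left(2 - 18\right) = \frac{9 \left(2 - 18\right)}{361} = \frac{9}{361} \left(-16\right) = - \frac{144}{361}$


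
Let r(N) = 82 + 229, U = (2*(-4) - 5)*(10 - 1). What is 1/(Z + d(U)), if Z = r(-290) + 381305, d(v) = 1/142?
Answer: 142/54189473 ≈ 2.6204e-6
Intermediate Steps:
U = -117 (U = (-8 - 5)*9 = -13*9 = -117)
d(v) = 1/142
r(N) = 311
Z = 381616 (Z = 311 + 381305 = 381616)
1/(Z + d(U)) = 1/(381616 + 1/142) = 1/(54189473/142) = 142/54189473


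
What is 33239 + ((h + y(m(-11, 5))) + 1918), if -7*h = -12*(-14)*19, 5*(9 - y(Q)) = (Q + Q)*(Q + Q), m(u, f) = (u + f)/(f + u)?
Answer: 173546/5 ≈ 34709.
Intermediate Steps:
m(u, f) = 1 (m(u, f) = (f + u)/(f + u) = 1)
y(Q) = 9 - 4*Q²/5 (y(Q) = 9 - (Q + Q)*(Q + Q)/5 = 9 - 2*Q*2*Q/5 = 9 - 4*Q²/5)
h = -456 (h = -(-12*(-14))*19/7 = -24*19 = -⅐*3192 = -456)
33239 + ((h + y(m(-11, 5))) + 1918) = 33239 + ((-456 + (9 - ⅘*1²)) + 1918) = 33239 + ((-456 + (9 - ⅘*1)) + 1918) = 33239 + ((-456 + (9 - ⅘)) + 1918) = 33239 + ((-456 + 41/5) + 1918) = 33239 + (-2239/5 + 1918) = 33239 + 7351/5 = 173546/5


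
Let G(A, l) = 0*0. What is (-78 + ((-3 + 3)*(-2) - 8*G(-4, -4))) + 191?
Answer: 113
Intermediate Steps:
G(A, l) = 0
(-78 + ((-3 + 3)*(-2) - 8*G(-4, -4))) + 191 = (-78 + ((-3 + 3)*(-2) - 8*0)) + 191 = (-78 + (0*(-2) + 0)) + 191 = (-78 + (0 + 0)) + 191 = (-78 + 0) + 191 = -78 + 191 = 113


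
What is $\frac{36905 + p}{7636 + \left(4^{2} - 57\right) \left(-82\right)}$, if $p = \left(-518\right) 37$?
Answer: $\frac{1971}{1222} \approx 1.6129$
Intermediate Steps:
$p = -19166$
$\frac{36905 + p}{7636 + \left(4^{2} - 57\right) \left(-82\right)} = \frac{36905 - 19166}{7636 + \left(4^{2} - 57\right) \left(-82\right)} = \frac{17739}{7636 + \left(16 - 57\right) \left(-82\right)} = \frac{17739}{7636 - -3362} = \frac{17739}{7636 + 3362} = \frac{17739}{10998} = 17739 \cdot \frac{1}{10998} = \frac{1971}{1222}$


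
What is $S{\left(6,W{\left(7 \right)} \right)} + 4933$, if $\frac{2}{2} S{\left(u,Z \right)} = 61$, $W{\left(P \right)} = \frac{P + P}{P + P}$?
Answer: $4994$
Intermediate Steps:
$W{\left(P \right)} = 1$ ($W{\left(P \right)} = \frac{2 P}{2 P} = 2 P \frac{1}{2 P} = 1$)
$S{\left(u,Z \right)} = 61$
$S{\left(6,W{\left(7 \right)} \right)} + 4933 = 61 + 4933 = 4994$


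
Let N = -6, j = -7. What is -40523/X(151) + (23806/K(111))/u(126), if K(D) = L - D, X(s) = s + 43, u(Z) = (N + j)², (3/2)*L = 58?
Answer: -1499955071/7114562 ≈ -210.83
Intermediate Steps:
L = 116/3 (L = (⅔)*58 = 116/3 ≈ 38.667)
u(Z) = 169 (u(Z) = (-6 - 7)² = (-13)² = 169)
X(s) = 43 + s
K(D) = 116/3 - D
-40523/X(151) + (23806/K(111))/u(126) = -40523/(43 + 151) + (23806/(116/3 - 1*111))/169 = -40523/194 + (23806/(116/3 - 111))*(1/169) = -40523*1/194 + (23806/(-217/3))*(1/169) = -40523/194 + (23806*(-3/217))*(1/169) = -40523/194 - 71418/217*1/169 = -40523/194 - 71418/36673 = -1499955071/7114562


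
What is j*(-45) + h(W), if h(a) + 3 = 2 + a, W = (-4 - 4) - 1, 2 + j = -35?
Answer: 1655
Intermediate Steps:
j = -37 (j = -2 - 35 = -37)
W = -9 (W = -8 - 1 = -9)
h(a) = -1 + a (h(a) = -3 + (2 + a) = -1 + a)
j*(-45) + h(W) = -37*(-45) + (-1 - 9) = 1665 - 10 = 1655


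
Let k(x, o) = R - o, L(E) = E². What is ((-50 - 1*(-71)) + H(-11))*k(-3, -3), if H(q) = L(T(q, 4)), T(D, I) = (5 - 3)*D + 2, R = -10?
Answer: -2947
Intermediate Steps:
T(D, I) = 2 + 2*D (T(D, I) = 2*D + 2 = 2 + 2*D)
H(q) = (2 + 2*q)²
k(x, o) = -10 - o
((-50 - 1*(-71)) + H(-11))*k(-3, -3) = ((-50 - 1*(-71)) + 4*(1 - 11)²)*(-10 - 1*(-3)) = ((-50 + 71) + 4*(-10)²)*(-10 + 3) = (21 + 4*100)*(-7) = (21 + 400)*(-7) = 421*(-7) = -2947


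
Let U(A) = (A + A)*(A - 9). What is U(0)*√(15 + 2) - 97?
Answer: -97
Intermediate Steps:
U(A) = 2*A*(-9 + A) (U(A) = (2*A)*(-9 + A) = 2*A*(-9 + A))
U(0)*√(15 + 2) - 97 = (2*0*(-9 + 0))*√(15 + 2) - 97 = (2*0*(-9))*√17 - 97 = 0*√17 - 97 = 0 - 97 = -97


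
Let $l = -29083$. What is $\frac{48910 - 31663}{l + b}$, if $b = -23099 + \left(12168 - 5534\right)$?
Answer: $- \frac{17247}{45548} \approx -0.37866$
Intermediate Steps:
$b = -16465$ ($b = -23099 + 6634 = -16465$)
$\frac{48910 - 31663}{l + b} = \frac{48910 - 31663}{-29083 - 16465} = \frac{17247}{-45548} = 17247 \left(- \frac{1}{45548}\right) = - \frac{17247}{45548}$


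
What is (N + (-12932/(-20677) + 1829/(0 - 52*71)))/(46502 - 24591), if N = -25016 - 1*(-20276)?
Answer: -361839227449/1672674433924 ≈ -0.21632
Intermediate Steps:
N = -4740 (N = -25016 + 20276 = -4740)
(N + (-12932/(-20677) + 1829/(0 - 52*71)))/(46502 - 24591) = (-4740 + (-12932/(-20677) + 1829/(0 - 52*71)))/(46502 - 24591) = (-4740 + (-12932*(-1/20677) + 1829/(0 - 3692)))/21911 = (-4740 + (12932/20677 + 1829/(-3692)))*(1/21911) = (-4740 + (12932/20677 + 1829*(-1/3692)))*(1/21911) = (-4740 + (12932/20677 - 1829/3692))*(1/21911) = (-4740 + 9926711/76339484)*(1/21911) = -361839227449/76339484*1/21911 = -361839227449/1672674433924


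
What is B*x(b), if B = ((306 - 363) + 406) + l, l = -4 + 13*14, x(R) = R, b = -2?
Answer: -1054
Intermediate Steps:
l = 178 (l = -4 + 182 = 178)
B = 527 (B = ((306 - 363) + 406) + 178 = (-57 + 406) + 178 = 349 + 178 = 527)
B*x(b) = 527*(-2) = -1054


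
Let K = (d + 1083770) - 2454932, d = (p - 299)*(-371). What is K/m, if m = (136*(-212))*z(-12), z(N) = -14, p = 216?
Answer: -1340369/403648 ≈ -3.3206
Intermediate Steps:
m = 403648 (m = (136*(-212))*(-14) = -28832*(-14) = 403648)
d = 30793 (d = (216 - 299)*(-371) = -83*(-371) = 30793)
K = -1340369 (K = (30793 + 1083770) - 2454932 = 1114563 - 2454932 = -1340369)
K/m = -1340369/403648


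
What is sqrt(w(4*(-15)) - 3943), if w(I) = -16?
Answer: I*sqrt(3959) ≈ 62.921*I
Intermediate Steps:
sqrt(w(4*(-15)) - 3943) = sqrt(-16 - 3943) = sqrt(-3959) = I*sqrt(3959)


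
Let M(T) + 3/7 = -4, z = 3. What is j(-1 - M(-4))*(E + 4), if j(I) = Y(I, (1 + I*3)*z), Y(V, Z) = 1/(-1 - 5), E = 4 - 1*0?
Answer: -4/3 ≈ -1.3333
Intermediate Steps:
M(T) = -31/7 (M(T) = -3/7 - 4 = -31/7)
E = 4 (E = 4 + 0 = 4)
Y(V, Z) = -⅙ (Y(V, Z) = 1/(-6) = -⅙)
j(I) = -⅙
j(-1 - M(-4))*(E + 4) = -(4 + 4)/6 = -⅙*8 = -4/3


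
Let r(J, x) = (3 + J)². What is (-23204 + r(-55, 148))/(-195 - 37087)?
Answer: 10250/18641 ≈ 0.54986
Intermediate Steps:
(-23204 + r(-55, 148))/(-195 - 37087) = (-23204 + (3 - 55)²)/(-195 - 37087) = (-23204 + (-52)²)/(-37282) = (-23204 + 2704)*(-1/37282) = -20500*(-1/37282) = 10250/18641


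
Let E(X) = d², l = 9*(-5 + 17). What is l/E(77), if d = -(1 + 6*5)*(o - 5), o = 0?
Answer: 108/24025 ≈ 0.0044953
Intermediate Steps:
l = 108 (l = 9*12 = 108)
d = 155 (d = -(1 + 6*5)*(0 - 5) = -(1 + 30)*(-5) = -31*(-5) = -1*(-155) = 155)
E(X) = 24025 (E(X) = 155² = 24025)
l/E(77) = 108/24025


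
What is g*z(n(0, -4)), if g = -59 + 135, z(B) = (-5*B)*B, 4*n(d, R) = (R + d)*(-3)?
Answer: -3420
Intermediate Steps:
n(d, R) = -3*R/4 - 3*d/4 (n(d, R) = ((R + d)*(-3))/4 = (-3*R - 3*d)/4 = -3*R/4 - 3*d/4)
z(B) = -5*B**2
g = 76
g*z(n(0, -4)) = 76*(-5*(-3/4*(-4) - 3/4*0)**2) = 76*(-5*(3 + 0)**2) = 76*(-5*3**2) = 76*(-5*9) = 76*(-45) = -3420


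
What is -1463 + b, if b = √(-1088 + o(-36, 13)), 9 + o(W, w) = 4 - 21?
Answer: -1463 + I*√1114 ≈ -1463.0 + 33.377*I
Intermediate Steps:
o(W, w) = -26 (o(W, w) = -9 + (4 - 21) = -9 - 17 = -26)
b = I*√1114 (b = √(-1088 - 26) = √(-1114) = I*√1114 ≈ 33.377*I)
-1463 + b = -1463 + I*√1114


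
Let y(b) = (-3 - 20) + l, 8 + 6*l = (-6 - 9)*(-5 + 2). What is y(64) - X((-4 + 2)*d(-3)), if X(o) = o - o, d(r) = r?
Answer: -101/6 ≈ -16.833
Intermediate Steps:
l = 37/6 (l = -4/3 + ((-6 - 9)*(-5 + 2))/6 = -4/3 + (-15*(-3))/6 = -4/3 + (⅙)*45 = -4/3 + 15/2 = 37/6 ≈ 6.1667)
X(o) = 0
y(b) = -101/6 (y(b) = (-3 - 20) + 37/6 = -23 + 37/6 = -101/6)
y(64) - X((-4 + 2)*d(-3)) = -101/6 - 1*0 = -101/6 + 0 = -101/6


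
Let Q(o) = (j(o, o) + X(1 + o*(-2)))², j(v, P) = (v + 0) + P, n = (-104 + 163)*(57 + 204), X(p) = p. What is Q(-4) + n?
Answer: 15400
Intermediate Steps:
n = 15399 (n = 59*261 = 15399)
j(v, P) = P + v (j(v, P) = v + P = P + v)
Q(o) = 1 (Q(o) = ((o + o) + (1 + o*(-2)))² = (2*o + (1 - 2*o))² = 1² = 1)
Q(-4) + n = 1 + 15399 = 15400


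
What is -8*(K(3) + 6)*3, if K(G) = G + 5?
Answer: -336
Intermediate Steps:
K(G) = 5 + G
-8*(K(3) + 6)*3 = -8*((5 + 3) + 6)*3 = -8*(8 + 6)*3 = -8*14*3 = -112*3 = -336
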